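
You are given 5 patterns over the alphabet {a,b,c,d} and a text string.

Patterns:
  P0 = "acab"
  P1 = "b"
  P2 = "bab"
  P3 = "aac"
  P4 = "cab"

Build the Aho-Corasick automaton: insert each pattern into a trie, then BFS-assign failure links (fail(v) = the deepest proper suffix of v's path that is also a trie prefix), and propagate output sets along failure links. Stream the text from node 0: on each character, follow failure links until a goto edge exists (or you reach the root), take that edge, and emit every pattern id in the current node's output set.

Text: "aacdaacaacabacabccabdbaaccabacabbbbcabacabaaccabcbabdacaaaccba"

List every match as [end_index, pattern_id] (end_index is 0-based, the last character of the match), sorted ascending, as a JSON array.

Build:
Trie nodes:
  n0 'ε': a→1 b→5 c→10
  n1 'a': a→8 c→2
  n2 'ac': a→3
  n3 'aca': b→4
  n4 'acab': ·  [P0 ends]
  n5 'b': a→6  [P1 ends]
  n6 'ba': b→7
  n7 'bab': ·  [P2 ends]
  n8 'aa': c→9
  n9 'aac': ·  [P3 ends]
  n10 'c': a→11
  n11 'ca': b→12
  n12 'cab': ·  [P4 ends]

BFS fail/out derivation:
  fail(1) 'a': from fail(0)=0 chase 'a': 0 ⇒ 0;  out=∅∪out(0)=∅
  fail(5) 'b': from fail(0)=0 chase 'b': 0 ⇒ 0;  out={1}∪out(0)={1}
  fail(10) 'c': from fail(0)=0 chase 'c': 0 ⇒ 0;  out=∅∪out(0)=∅
  fail(2) 'ac': from fail(1)=0 chase 'c': 0 ⇒ 10;  out=∅∪out(10)=∅
  fail(6) 'ba': from fail(5)=0 chase 'a': 0 ⇒ 1;  out=∅∪out(1)=∅
  fail(8) 'aa': from fail(1)=0 chase 'a': 0 ⇒ 1;  out=∅∪out(1)=∅
  fail(11) 'ca': from fail(10)=0 chase 'a': 0 ⇒ 1;  out=∅∪out(1)=∅
  fail(3) 'aca': from fail(2)=10 chase 'a': 10 ⇒ 11;  out=∅∪out(11)=∅
  fail(7) 'bab': from fail(6)=1 chase 'b': 1→0 ⇒ 5;  out={2}∪out(5)={1,2}
  fail(9) 'aac': from fail(8)=1 chase 'c': 1 ⇒ 2;  out={3}∪out(2)={3}
  fail(12) 'cab': from fail(11)=1 chase 'b': 1→0 ⇒ 5;  out={4}∪out(5)={1,4}
  fail(4) 'acab': from fail(3)=11 chase 'b': 11 ⇒ 12;  out={0}∪out(12)={0,1,4}

Run:
pos 0 'a': at 1
pos 1 'a': at 8
pos 2 'c': at 9  ** P3@[0:2]
pos 3 'd': at 0 (via fail)
pos 4 'a': at 1
pos 5 'a': at 8
pos 6 'c': at 9  ** P3@[4:6]
pos 7 'a': at 3 (via fail)
pos 8 'a': at 8 (via fail)
pos 9 'c': at 9  ** P3@[7:9]
pos 10 'a': at 3 (via fail)
pos 11 'b': at 4  ** P0@[8:11],P1@[11:11],P4@[9:11]
pos 12 'a': at 6 (via fail)
pos 13 'c': at 2 (via fail)
pos 14 'a': at 3
pos 15 'b': at 4  ** P0@[12:15],P1@[15:15],P4@[13:15]
pos 16 'c': at 10 (via fail)
pos 17 'c': at 10 (via fail)
pos 18 'a': at 11
pos 19 'b': at 12  ** P1@[19:19],P4@[17:19]
pos 20 'd': at 0 (via fail)
pos 21 'b': at 5  ** P1@[21:21]
pos 22 'a': at 6
pos 23 'a': at 8 (via fail)
pos 24 'c': at 9  ** P3@[22:24]
pos 25 'c': at 10 (via fail)
pos 26 'a': at 11
pos 27 'b': at 12  ** P1@[27:27],P4@[25:27]
pos 28 'a': at 6 (via fail)
pos 29 'c': at 2 (via fail)
pos 30 'a': at 3
pos 31 'b': at 4  ** P0@[28:31],P1@[31:31],P4@[29:31]
pos 32 'b': at 5 (via fail)  ** P1@[32:32]
pos 33 'b': at 5 (via fail)  ** P1@[33:33]
pos 34 'b': at 5 (via fail)  ** P1@[34:34]
pos 35 'c': at 10 (via fail)
pos 36 'a': at 11
pos 37 'b': at 12  ** P1@[37:37],P4@[35:37]
pos 38 'a': at 6 (via fail)
pos 39 'c': at 2 (via fail)
pos 40 'a': at 3
pos 41 'b': at 4  ** P0@[38:41],P1@[41:41],P4@[39:41]
pos 42 'a': at 6 (via fail)
pos 43 'a': at 8 (via fail)
pos 44 'c': at 9  ** P3@[42:44]
pos 45 'c': at 10 (via fail)
pos 46 'a': at 11
pos 47 'b': at 12  ** P1@[47:47],P4@[45:47]
pos 48 'c': at 10 (via fail)
pos 49 'b': at 5 (via fail)  ** P1@[49:49]
pos 50 'a': at 6
pos 51 'b': at 7  ** P1@[51:51],P2@[49:51]
pos 52 'd': at 0 (via fail)
pos 53 'a': at 1
pos 54 'c': at 2
pos 55 'a': at 3
pos 56 'a': at 8 (via fail)
pos 57 'a': at 8 (via fail)
pos 58 'c': at 9  ** P3@[56:58]
pos 59 'c': at 10 (via fail)
pos 60 'b': at 5 (via fail)  ** P1@[60:60]
pos 61 'a': at 6

All matches (sorted): [[2,3],[6,3],[9,3],[11,0],[11,1],[11,4],[15,0],[15,1],[15,4],[19,1],[19,4],[21,1],[24,3],[27,1],[27,4],[31,0],[31,1],[31,4],[32,1],[33,1],[34,1],[37,1],[37,4],[41,0],[41,1],[41,4],[44,3],[47,1],[47,4],[49,1],[51,1],[51,2],[58,3],[60,1]]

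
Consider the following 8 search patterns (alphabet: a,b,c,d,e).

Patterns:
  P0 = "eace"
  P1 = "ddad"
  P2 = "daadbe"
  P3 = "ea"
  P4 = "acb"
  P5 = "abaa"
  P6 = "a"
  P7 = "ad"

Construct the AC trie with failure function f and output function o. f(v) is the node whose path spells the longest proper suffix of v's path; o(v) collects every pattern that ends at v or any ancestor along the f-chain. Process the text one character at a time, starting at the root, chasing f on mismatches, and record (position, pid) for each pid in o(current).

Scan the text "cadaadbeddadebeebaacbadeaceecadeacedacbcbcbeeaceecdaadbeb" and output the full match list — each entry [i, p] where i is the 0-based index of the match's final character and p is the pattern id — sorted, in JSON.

Construct AC machine:
Trie (insert patterns):
  0='ε' goto a→14 d→5 e→1
  1='e' goto a→2
  2='ea' goto c→3  ←P3
  3='eac' goto e→4
  4='eace' goto ·  ←P0
  5='d' goto a→9 d→6
  6='dd' goto a→7
  7='dda' goto d→8
  8='ddad' goto ·  ←P1
  9='da' goto a→10
  10='daa' goto d→11
  11='daad' goto b→12
  12='daadb' goto e→13
  13='daadbe' goto ·  ←P2
  14='a' goto b→17 c→15 d→20  ←P6
  15='ac' goto b→16
  16='acb' goto ·  ←P4
  17='ab' goto a→18
  18='aba' goto a→19
  19='abaa' goto ·  ←P5
  20='ad' goto ·  ←P7

Failure links (BFS by depth):
  n1('e'): parent n0 fail=0; on 'e' 0 → fail=0;  out ∅∪∅=∅
  n5('d'): parent n0 fail=0; on 'd' 0 → fail=0;  out ∅∪∅=∅
  n14('a'): parent n0 fail=0; on 'a' 0 → fail=0;  out {6}∪∅={6}
  n2('ea'): parent n1 fail=0; on 'a' 0 → fail=14;  out {3}∪{6}={3,6}
  n6('dd'): parent n5 fail=0; on 'd' 0 → fail=5;  out ∅∪∅=∅
  n9('da'): parent n5 fail=0; on 'a' 0 → fail=14;  out ∅∪{6}={6}
  n15('ac'): parent n14 fail=0; on 'c' 0 → fail=0;  out ∅∪∅=∅
  n17('ab'): parent n14 fail=0; on 'b' 0 → fail=0;  out ∅∪∅=∅
  n20('ad'): parent n14 fail=0; on 'd' 0 → fail=5;  out {7}∪∅={7}
  n3('eac'): parent n2 fail=14; on 'c' 14 → fail=15;  out ∅∪∅=∅
  n7('dda'): parent n6 fail=5; on 'a' 5 → fail=9;  out ∅∪{6}={6}
  n10('daa'): parent n9 fail=14; on 'a' 14→0 → fail=14;  out ∅∪{6}={6}
  n16('acb'): parent n15 fail=0; on 'b' 0 → fail=0;  out {4}∪∅={4}
  n18('aba'): parent n17 fail=0; on 'a' 0 → fail=14;  out ∅∪{6}={6}
  n4('eace'): parent n3 fail=15; on 'e' 15→0 → fail=1;  out {0}∪∅={0}
  n8('ddad'): parent n7 fail=9; on 'd' 9→14 → fail=20;  out {1}∪{7}={1,7}
  n11('daad'): parent n10 fail=14; on 'd' 14 → fail=20;  out ∅∪{7}={7}
  n19('abaa'): parent n18 fail=14; on 'a' 14→0 → fail=14;  out {5}∪{6}={5,6}
  n12('daadb'): parent n11 fail=20; on 'b' 20→5→0 → fail=0;  out ∅∪∅=∅
  n13('daadbe'): parent n12 fail=0; on 'e' 0 → fail=1;  out {2}∪∅={2}

Text stream:
pos 0 'c': at 0
pos 1 'a': at 14  → match P6@[1:1]
pos 2 'd': at 20  → match P7@[1:2]
pos 3 'a': at 9 (via fail)  → match P6@[3:3]
pos 4 'a': at 10  → match P6@[4:4]
pos 5 'd': at 11  → match P7@[4:5]
pos 6 'b': at 12
pos 7 'e': at 13  → match P2@[2:7]
pos 8 'd': at 5 (via fail)
pos 9 'd': at 6
pos 10 'a': at 7  → match P6@[10:10]
pos 11 'd': at 8  → match P1@[8:11],P7@[10:11]
pos 12 'e': at 1 (via fail)
pos 13 'b': at 0 (via fail)
pos 14 'e': at 1
pos 15 'e': at 1 (via fail)
pos 16 'b': at 0 (via fail)
pos 17 'a': at 14  → match P6@[17:17]
pos 18 'a': at 14 (via fail)  → match P6@[18:18]
pos 19 'c': at 15
pos 20 'b': at 16  → match P4@[18:20]
pos 21 'a': at 14 (via fail)  → match P6@[21:21]
pos 22 'd': at 20  → match P7@[21:22]
pos 23 'e': at 1 (via fail)
pos 24 'a': at 2  → match P3@[23:24],P6@[24:24]
pos 25 'c': at 3
pos 26 'e': at 4  → match P0@[23:26]
pos 27 'e': at 1 (via fail)
pos 28 'c': at 0 (via fail)
pos 29 'a': at 14  → match P6@[29:29]
pos 30 'd': at 20  → match P7@[29:30]
pos 31 'e': at 1 (via fail)
pos 32 'a': at 2  → match P3@[31:32],P6@[32:32]
pos 33 'c': at 3
pos 34 'e': at 4  → match P0@[31:34]
pos 35 'd': at 5 (via fail)
pos 36 'a': at 9  → match P6@[36:36]
pos 37 'c': at 15 (via fail)
pos 38 'b': at 16  → match P4@[36:38]
pos 39 'c': at 0 (via fail)
pos 40 'b': at 0
pos 41 'c': at 0
pos 42 'b': at 0
pos 43 'e': at 1
pos 44 'e': at 1 (via fail)
pos 45 'a': at 2  → match P3@[44:45],P6@[45:45]
pos 46 'c': at 3
pos 47 'e': at 4  → match P0@[44:47]
pos 48 'e': at 1 (via fail)
pos 49 'c': at 0 (via fail)
pos 50 'd': at 5
pos 51 'a': at 9  → match P6@[51:51]
pos 52 'a': at 10  → match P6@[52:52]
pos 53 'd': at 11  → match P7@[52:53]
pos 54 'b': at 12
pos 55 'e': at 13  → match P2@[50:55]
pos 56 'b': at 0 (via fail)

Matches: [[1,6],[2,7],[3,6],[4,6],[5,7],[7,2],[10,6],[11,1],[11,7],[17,6],[18,6],[20,4],[21,6],[22,7],[24,3],[24,6],[26,0],[29,6],[30,7],[32,3],[32,6],[34,0],[36,6],[38,4],[45,3],[45,6],[47,0],[51,6],[52,6],[53,7],[55,2]]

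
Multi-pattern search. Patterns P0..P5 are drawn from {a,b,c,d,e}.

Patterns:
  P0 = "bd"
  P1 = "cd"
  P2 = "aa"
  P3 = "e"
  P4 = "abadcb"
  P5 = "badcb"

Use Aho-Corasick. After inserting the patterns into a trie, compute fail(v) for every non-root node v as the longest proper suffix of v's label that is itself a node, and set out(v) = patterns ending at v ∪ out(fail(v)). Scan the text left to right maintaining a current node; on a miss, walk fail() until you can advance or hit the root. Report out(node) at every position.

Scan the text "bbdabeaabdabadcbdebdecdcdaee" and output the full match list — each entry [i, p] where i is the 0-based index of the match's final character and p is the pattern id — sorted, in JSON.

Build automaton:
Trie (insert patterns):
  n0 'ε': a→5 b→1 c→3 e→7
  n1 'b': a→13 d→2
  n2 'bd': ·  [P0 ends]
  n3 'c': d→4
  n4 'cd': ·  [P1 ends]
  n5 'a': a→6 b→8
  n6 'aa': ·  [P2 ends]
  n7 'e': ·  [P3 ends]
  n8 'ab': a→9
  n9 'aba': d→10
  n10 'abad': c→11
  n11 'abadc': b→12
  n12 'abadcb': ·  [P4 ends]
  n13 'ba': d→14
  n14 'bad': c→15
  n15 'badc': b→16
  n16 'badcb': ·  [P5 ends]

BFS fail/out derivation:
  fail(1) 'b': from fail(0)=0 chase 'b': 0 ⇒ 0;  out=∅∪out(0)=∅
  fail(3) 'c': from fail(0)=0 chase 'c': 0 ⇒ 0;  out=∅∪out(0)=∅
  fail(5) 'a': from fail(0)=0 chase 'a': 0 ⇒ 0;  out=∅∪out(0)=∅
  fail(7) 'e': from fail(0)=0 chase 'e': 0 ⇒ 0;  out={3}∪out(0)={3}
  fail(2) 'bd': from fail(1)=0 chase 'd': 0 ⇒ 0;  out={0}∪out(0)={0}
  fail(4) 'cd': from fail(3)=0 chase 'd': 0 ⇒ 0;  out={1}∪out(0)={1}
  fail(6) 'aa': from fail(5)=0 chase 'a': 0 ⇒ 5;  out={2}∪out(5)={2}
  fail(8) 'ab': from fail(5)=0 chase 'b': 0 ⇒ 1;  out=∅∪out(1)=∅
  fail(13) 'ba': from fail(1)=0 chase 'a': 0 ⇒ 5;  out=∅∪out(5)=∅
  fail(9) 'aba': from fail(8)=1 chase 'a': 1 ⇒ 13;  out=∅∪out(13)=∅
  fail(14) 'bad': from fail(13)=5 chase 'd': 5→0 ⇒ 0;  out=∅∪out(0)=∅
  fail(10) 'abad': from fail(9)=13 chase 'd': 13 ⇒ 14;  out=∅∪out(14)=∅
  fail(15) 'badc': from fail(14)=0 chase 'c': 0 ⇒ 3;  out=∅∪out(3)=∅
  fail(11) 'abadc': from fail(10)=14 chase 'c': 14 ⇒ 15;  out=∅∪out(15)=∅
  fail(16) 'badcb': from fail(15)=3 chase 'b': 3→0 ⇒ 1;  out={5}∪out(1)={5}
  fail(12) 'abadcb': from fail(11)=15 chase 'b': 15 ⇒ 16;  out={4}∪out(16)={4,5}

Scan:
[0] read 'b'  n0⇒n1
[1] read 'b'  n1⇒n1 (via fail)
[2] read 'd'  n1⇒n2  → match P0@[1:2]
[3] read 'a'  n2⇒n5 (via fail)
[4] read 'b'  n5⇒n8
[5] read 'e'  n8⇒n7 (via fail)  → match P3@[5:5]
[6] read 'a'  n7⇒n5 (via fail)
[7] read 'a'  n5⇒n6  → match P2@[6:7]
[8] read 'b'  n6⇒n8 (via fail)
[9] read 'd'  n8⇒n2 (via fail)  → match P0@[8:9]
[10] read 'a'  n2⇒n5 (via fail)
[11] read 'b'  n5⇒n8
[12] read 'a'  n8⇒n9
[13] read 'd'  n9⇒n10
[14] read 'c'  n10⇒n11
[15] read 'b'  n11⇒n12  → match P4@[10:15],P5@[11:15]
[16] read 'd'  n12⇒n2 (via fail)  → match P0@[15:16]
[17] read 'e'  n2⇒n7 (via fail)  → match P3@[17:17]
[18] read 'b'  n7⇒n1 (via fail)
[19] read 'd'  n1⇒n2  → match P0@[18:19]
[20] read 'e'  n2⇒n7 (via fail)  → match P3@[20:20]
[21] read 'c'  n7⇒n3 (via fail)
[22] read 'd'  n3⇒n4  → match P1@[21:22]
[23] read 'c'  n4⇒n3 (via fail)
[24] read 'd'  n3⇒n4  → match P1@[23:24]
[25] read 'a'  n4⇒n5 (via fail)
[26] read 'e'  n5⇒n7 (via fail)  → match P3@[26:26]
[27] read 'e'  n7⇒n7 (via fail)  → match P3@[27:27]

Result: [[2,0],[5,3],[7,2],[9,0],[15,4],[15,5],[16,0],[17,3],[19,0],[20,3],[22,1],[24,1],[26,3],[27,3]]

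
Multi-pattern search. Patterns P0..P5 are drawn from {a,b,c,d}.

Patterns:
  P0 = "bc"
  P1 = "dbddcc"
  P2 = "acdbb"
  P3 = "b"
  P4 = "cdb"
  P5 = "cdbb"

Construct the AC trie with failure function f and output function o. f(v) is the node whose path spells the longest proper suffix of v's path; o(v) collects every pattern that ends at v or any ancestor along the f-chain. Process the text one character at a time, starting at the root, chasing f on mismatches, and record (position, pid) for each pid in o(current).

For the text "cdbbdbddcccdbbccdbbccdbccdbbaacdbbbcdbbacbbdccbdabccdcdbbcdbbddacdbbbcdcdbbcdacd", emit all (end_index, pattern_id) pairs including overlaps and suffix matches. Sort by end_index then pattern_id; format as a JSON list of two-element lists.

Construct AC machine:
Trie (insert patterns):
  0='ε' goto a→9 b→1 c→14 d→3
  1='b' goto c→2  [P3 ends]
  2='bc' goto ·  [P0 ends]
  3='d' goto b→4
  4='db' goto d→5
  5='dbd' goto d→6
  6='dbdd' goto c→7
  7='dbddc' goto c→8
  8='dbddcc' goto ·  [P1 ends]
  9='a' goto c→10
  10='ac' goto d→11
  11='acd' goto b→12
  12='acdb' goto b→13
  13='acdbb' goto ·  [P2 ends]
  14='c' goto d→15
  15='cd' goto b→16
  16='cdb' goto b→17  [P4 ends]
  17='cdbb' goto ·  [P5 ends]

Failure links (BFS by depth):
  fail(1) 'b': from fail(0)=0 chase 'b': 0 ⇒ 0;  out={3}∪out(0)={3}
  fail(3) 'd': from fail(0)=0 chase 'd': 0 ⇒ 0;  out=∅∪out(0)=∅
  fail(9) 'a': from fail(0)=0 chase 'a': 0 ⇒ 0;  out=∅∪out(0)=∅
  fail(14) 'c': from fail(0)=0 chase 'c': 0 ⇒ 0;  out=∅∪out(0)=∅
  fail(2) 'bc': from fail(1)=0 chase 'c': 0 ⇒ 14;  out={0}∪out(14)={0}
  fail(4) 'db': from fail(3)=0 chase 'b': 0 ⇒ 1;  out=∅∪out(1)={3}
  fail(10) 'ac': from fail(9)=0 chase 'c': 0 ⇒ 14;  out=∅∪out(14)=∅
  fail(15) 'cd': from fail(14)=0 chase 'd': 0 ⇒ 3;  out=∅∪out(3)=∅
  fail(5) 'dbd': from fail(4)=1 chase 'd': 1→0 ⇒ 3;  out=∅∪out(3)=∅
  fail(11) 'acd': from fail(10)=14 chase 'd': 14 ⇒ 15;  out=∅∪out(15)=∅
  fail(16) 'cdb': from fail(15)=3 chase 'b': 3 ⇒ 4;  out={4}∪out(4)={3,4}
  fail(6) 'dbdd': from fail(5)=3 chase 'd': 3→0 ⇒ 3;  out=∅∪out(3)=∅
  fail(12) 'acdb': from fail(11)=15 chase 'b': 15 ⇒ 16;  out=∅∪out(16)={3,4}
  fail(17) 'cdbb': from fail(16)=4 chase 'b': 4→1→0 ⇒ 1;  out={5}∪out(1)={3,5}
  fail(7) 'dbddc': from fail(6)=3 chase 'c': 3→0 ⇒ 14;  out=∅∪out(14)=∅
  fail(13) 'acdbb': from fail(12)=16 chase 'b': 16 ⇒ 17;  out={2}∪out(17)={2,3,5}
  fail(8) 'dbddcc': from fail(7)=14 chase 'c': 14→0 ⇒ 14;  out={1}∪out(14)={1}

Run:
pos 0 'c': at 14
pos 1 'd': at 15
pos 2 'b': at 16  ** P3@[2:2],P4@[0:2]
pos 3 'b': at 17  ** P3@[3:3],P5@[0:3]
pos 4 'd': at 3 (fail-walked)
pos 5 'b': at 4  ** P3@[5:5]
pos 6 'd': at 5
pos 7 'd': at 6
pos 8 'c': at 7
pos 9 'c': at 8  ** P1@[4:9]
pos 10 'c': at 14 (fail-walked)
pos 11 'd': at 15
pos 12 'b': at 16  ** P3@[12:12],P4@[10:12]
pos 13 'b': at 17  ** P3@[13:13],P5@[10:13]
pos 14 'c': at 2 (fail-walked)  ** P0@[13:14]
pos 15 'c': at 14 (fail-walked)
pos 16 'd': at 15
pos 17 'b': at 16  ** P3@[17:17],P4@[15:17]
pos 18 'b': at 17  ** P3@[18:18],P5@[15:18]
pos 19 'c': at 2 (fail-walked)  ** P0@[18:19]
pos 20 'c': at 14 (fail-walked)
pos 21 'd': at 15
pos 22 'b': at 16  ** P3@[22:22],P4@[20:22]
pos 23 'c': at 2 (fail-walked)  ** P0@[22:23]
pos 24 'c': at 14 (fail-walked)
pos 25 'd': at 15
pos 26 'b': at 16  ** P3@[26:26],P4@[24:26]
pos 27 'b': at 17  ** P3@[27:27],P5@[24:27]
pos 28 'a': at 9 (fail-walked)
pos 29 'a': at 9 (fail-walked)
pos 30 'c': at 10
pos 31 'd': at 11
pos 32 'b': at 12  ** P3@[32:32],P4@[30:32]
pos 33 'b': at 13  ** P2@[29:33],P3@[33:33],P5@[30:33]
pos 34 'b': at 1 (fail-walked)  ** P3@[34:34]
pos 35 'c': at 2  ** P0@[34:35]
pos 36 'd': at 15 (fail-walked)
pos 37 'b': at 16  ** P3@[37:37],P4@[35:37]
pos 38 'b': at 17  ** P3@[38:38],P5@[35:38]
pos 39 'a': at 9 (fail-walked)
pos 40 'c': at 10
pos 41 'b': at 1 (fail-walked)  ** P3@[41:41]
pos 42 'b': at 1 (fail-walked)  ** P3@[42:42]
pos 43 'd': at 3 (fail-walked)
pos 44 'c': at 14 (fail-walked)
pos 45 'c': at 14 (fail-walked)
pos 46 'b': at 1 (fail-walked)  ** P3@[46:46]
pos 47 'd': at 3 (fail-walked)
pos 48 'a': at 9 (fail-walked)
pos 49 'b': at 1 (fail-walked)  ** P3@[49:49]
pos 50 'c': at 2  ** P0@[49:50]
pos 51 'c': at 14 (fail-walked)
pos 52 'd': at 15
pos 53 'c': at 14 (fail-walked)
pos 54 'd': at 15
pos 55 'b': at 16  ** P3@[55:55],P4@[53:55]
pos 56 'b': at 17  ** P3@[56:56],P5@[53:56]
pos 57 'c': at 2 (fail-walked)  ** P0@[56:57]
pos 58 'd': at 15 (fail-walked)
pos 59 'b': at 16  ** P3@[59:59],P4@[57:59]
pos 60 'b': at 17  ** P3@[60:60],P5@[57:60]
pos 61 'd': at 3 (fail-walked)
pos 62 'd': at 3 (fail-walked)
pos 63 'a': at 9 (fail-walked)
pos 64 'c': at 10
pos 65 'd': at 11
pos 66 'b': at 12  ** P3@[66:66],P4@[64:66]
pos 67 'b': at 13  ** P2@[63:67],P3@[67:67],P5@[64:67]
pos 68 'b': at 1 (fail-walked)  ** P3@[68:68]
pos 69 'c': at 2  ** P0@[68:69]
pos 70 'd': at 15 (fail-walked)
pos 71 'c': at 14 (fail-walked)
pos 72 'd': at 15
pos 73 'b': at 16  ** P3@[73:73],P4@[71:73]
pos 74 'b': at 17  ** P3@[74:74],P5@[71:74]
pos 75 'c': at 2 (fail-walked)  ** P0@[74:75]
pos 76 'd': at 15 (fail-walked)
pos 77 'a': at 9 (fail-walked)
pos 78 'c': at 10
pos 79 'd': at 11

All matches (sorted): [[2,3],[2,4],[3,3],[3,5],[5,3],[9,1],[12,3],[12,4],[13,3],[13,5],[14,0],[17,3],[17,4],[18,3],[18,5],[19,0],[22,3],[22,4],[23,0],[26,3],[26,4],[27,3],[27,5],[32,3],[32,4],[33,2],[33,3],[33,5],[34,3],[35,0],[37,3],[37,4],[38,3],[38,5],[41,3],[42,3],[46,3],[49,3],[50,0],[55,3],[55,4],[56,3],[56,5],[57,0],[59,3],[59,4],[60,3],[60,5],[66,3],[66,4],[67,2],[67,3],[67,5],[68,3],[69,0],[73,3],[73,4],[74,3],[74,5],[75,0]]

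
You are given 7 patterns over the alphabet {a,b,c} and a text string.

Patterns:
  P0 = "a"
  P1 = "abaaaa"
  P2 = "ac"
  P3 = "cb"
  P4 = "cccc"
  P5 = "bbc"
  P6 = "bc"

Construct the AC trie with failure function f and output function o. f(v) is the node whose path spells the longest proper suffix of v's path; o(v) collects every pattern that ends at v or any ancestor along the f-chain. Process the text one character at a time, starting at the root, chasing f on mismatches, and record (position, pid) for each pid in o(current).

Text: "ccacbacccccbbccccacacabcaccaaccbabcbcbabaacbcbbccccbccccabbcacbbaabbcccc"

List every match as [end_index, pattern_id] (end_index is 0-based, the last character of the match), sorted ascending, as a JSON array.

Build automaton:
Trie nodes:
  0='ε' goto a→1 b→13 c→8
  1='a' goto b→2 c→7  [P0 ends]
  2='ab' goto a→3
  3='aba' goto a→4
  4='abaa' goto a→5
  5='abaaa' goto a→6
  6='abaaaa' goto ·  [P1 ends]
  7='ac' goto ·  [P2 ends]
  8='c' goto b→9 c→10
  9='cb' goto ·  [P3 ends]
  10='cc' goto c→11
  11='ccc' goto c→12
  12='cccc' goto ·  [P4 ends]
  13='b' goto b→14 c→16
  14='bb' goto c→15
  15='bbc' goto ·  [P5 ends]
  16='bc' goto ·  [P6 ends]

Failure links (BFS by depth):
  n1('a'): parent n0 fail=0; on 'a' 0 → fail=0;  out {0}∪∅={0}
  n8('c'): parent n0 fail=0; on 'c' 0 → fail=0;  out ∅∪∅=∅
  n13('b'): parent n0 fail=0; on 'b' 0 → fail=0;  out ∅∪∅=∅
  n2('ab'): parent n1 fail=0; on 'b' 0 → fail=13;  out ∅∪∅=∅
  n7('ac'): parent n1 fail=0; on 'c' 0 → fail=8;  out {2}∪∅={2}
  n9('cb'): parent n8 fail=0; on 'b' 0 → fail=13;  out {3}∪∅={3}
  n10('cc'): parent n8 fail=0; on 'c' 0 → fail=8;  out ∅∪∅=∅
  n14('bb'): parent n13 fail=0; on 'b' 0 → fail=13;  out ∅∪∅=∅
  n16('bc'): parent n13 fail=0; on 'c' 0 → fail=8;  out {6}∪∅={6}
  n3('aba'): parent n2 fail=13; on 'a' 13→0 → fail=1;  out ∅∪{0}={0}
  n11('ccc'): parent n10 fail=8; on 'c' 8 → fail=10;  out ∅∪∅=∅
  n15('bbc'): parent n14 fail=13; on 'c' 13 → fail=16;  out {5}∪{6}={5,6}
  n4('abaa'): parent n3 fail=1; on 'a' 1→0 → fail=1;  out ∅∪{0}={0}
  n12('cccc'): parent n11 fail=10; on 'c' 10 → fail=11;  out {4}∪∅={4}
  n5('abaaa'): parent n4 fail=1; on 'a' 1→0 → fail=1;  out ∅∪{0}={0}
  n6('abaaaa'): parent n5 fail=1; on 'a' 1→0 → fail=1;  out {1}∪{0}={0,1}

Scan:
[0] read 'c'  n0⇒n8
[1] read 'c'  n8⇒n10
[2] read 'a'  n10⇒n1 ·f  emit P0@[2:2]
[3] read 'c'  n1⇒n7  emit P2@[2:3]
[4] read 'b'  n7⇒n9 ·f  emit P3@[3:4]
[5] read 'a'  n9⇒n1 ·f  emit P0@[5:5]
[6] read 'c'  n1⇒n7  emit P2@[5:6]
[7] read 'c'  n7⇒n10 ·f
[8] read 'c'  n10⇒n11
[9] read 'c'  n11⇒n12  emit P4@[6:9]
[10] read 'c'  n12⇒n12 ·f  emit P4@[7:10]
[11] read 'b'  n12⇒n9 ·f  emit P3@[10:11]
[12] read 'b'  n9⇒n14 ·f
[13] read 'c'  n14⇒n15  emit P5@[11:13],P6@[12:13]
[14] read 'c'  n15⇒n10 ·f
[15] read 'c'  n10⇒n11
[16] read 'c'  n11⇒n12  emit P4@[13:16]
[17] read 'a'  n12⇒n1 ·f  emit P0@[17:17]
[18] read 'c'  n1⇒n7  emit P2@[17:18]
[19] read 'a'  n7⇒n1 ·f  emit P0@[19:19]
[20] read 'c'  n1⇒n7  emit P2@[19:20]
[21] read 'a'  n7⇒n1 ·f  emit P0@[21:21]
[22] read 'b'  n1⇒n2
[23] read 'c'  n2⇒n16 ·f  emit P6@[22:23]
[24] read 'a'  n16⇒n1 ·f  emit P0@[24:24]
[25] read 'c'  n1⇒n7  emit P2@[24:25]
[26] read 'c'  n7⇒n10 ·f
[27] read 'a'  n10⇒n1 ·f  emit P0@[27:27]
[28] read 'a'  n1⇒n1 ·f  emit P0@[28:28]
[29] read 'c'  n1⇒n7  emit P2@[28:29]
[30] read 'c'  n7⇒n10 ·f
[31] read 'b'  n10⇒n9 ·f  emit P3@[30:31]
[32] read 'a'  n9⇒n1 ·f  emit P0@[32:32]
[33] read 'b'  n1⇒n2
[34] read 'c'  n2⇒n16 ·f  emit P6@[33:34]
[35] read 'b'  n16⇒n9 ·f  emit P3@[34:35]
[36] read 'c'  n9⇒n16 ·f  emit P6@[35:36]
[37] read 'b'  n16⇒n9 ·f  emit P3@[36:37]
[38] read 'a'  n9⇒n1 ·f  emit P0@[38:38]
[39] read 'b'  n1⇒n2
[40] read 'a'  n2⇒n3  emit P0@[40:40]
[41] read 'a'  n3⇒n4  emit P0@[41:41]
[42] read 'c'  n4⇒n7 ·f  emit P2@[41:42]
[43] read 'b'  n7⇒n9 ·f  emit P3@[42:43]
[44] read 'c'  n9⇒n16 ·f  emit P6@[43:44]
[45] read 'b'  n16⇒n9 ·f  emit P3@[44:45]
[46] read 'b'  n9⇒n14 ·f
[47] read 'c'  n14⇒n15  emit P5@[45:47],P6@[46:47]
[48] read 'c'  n15⇒n10 ·f
[49] read 'c'  n10⇒n11
[50] read 'c'  n11⇒n12  emit P4@[47:50]
[51] read 'b'  n12⇒n9 ·f  emit P3@[50:51]
[52] read 'c'  n9⇒n16 ·f  emit P6@[51:52]
[53] read 'c'  n16⇒n10 ·f
[54] read 'c'  n10⇒n11
[55] read 'c'  n11⇒n12  emit P4@[52:55]
[56] read 'a'  n12⇒n1 ·f  emit P0@[56:56]
[57] read 'b'  n1⇒n2
[58] read 'b'  n2⇒n14 ·f
[59] read 'c'  n14⇒n15  emit P5@[57:59],P6@[58:59]
[60] read 'a'  n15⇒n1 ·f  emit P0@[60:60]
[61] read 'c'  n1⇒n7  emit P2@[60:61]
[62] read 'b'  n7⇒n9 ·f  emit P3@[61:62]
[63] read 'b'  n9⇒n14 ·f
[64] read 'a'  n14⇒n1 ·f  emit P0@[64:64]
[65] read 'a'  n1⇒n1 ·f  emit P0@[65:65]
[66] read 'b'  n1⇒n2
[67] read 'b'  n2⇒n14 ·f
[68] read 'c'  n14⇒n15  emit P5@[66:68],P6@[67:68]
[69] read 'c'  n15⇒n10 ·f
[70] read 'c'  n10⇒n11
[71] read 'c'  n11⇒n12  emit P4@[68:71]

Result: [[2,0],[3,2],[4,3],[5,0],[6,2],[9,4],[10,4],[11,3],[13,5],[13,6],[16,4],[17,0],[18,2],[19,0],[20,2],[21,0],[23,6],[24,0],[25,2],[27,0],[28,0],[29,2],[31,3],[32,0],[34,6],[35,3],[36,6],[37,3],[38,0],[40,0],[41,0],[42,2],[43,3],[44,6],[45,3],[47,5],[47,6],[50,4],[51,3],[52,6],[55,4],[56,0],[59,5],[59,6],[60,0],[61,2],[62,3],[64,0],[65,0],[68,5],[68,6],[71,4]]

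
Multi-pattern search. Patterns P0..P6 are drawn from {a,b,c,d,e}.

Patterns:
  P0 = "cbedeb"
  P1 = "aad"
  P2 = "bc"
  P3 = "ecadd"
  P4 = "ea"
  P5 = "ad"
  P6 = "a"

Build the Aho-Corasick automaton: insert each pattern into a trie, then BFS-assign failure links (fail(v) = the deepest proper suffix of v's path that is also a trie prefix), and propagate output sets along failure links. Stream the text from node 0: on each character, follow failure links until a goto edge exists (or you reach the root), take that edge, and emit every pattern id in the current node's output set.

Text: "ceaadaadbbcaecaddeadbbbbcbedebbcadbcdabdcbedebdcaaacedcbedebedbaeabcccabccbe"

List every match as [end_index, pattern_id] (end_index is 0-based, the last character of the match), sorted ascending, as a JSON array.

Construct AC machine:
Trie (insert patterns):
  0='ε' goto a→7 b→10 c→1 e→12
  1='c' goto b→2
  2='cb' goto e→3
  3='cbe' goto d→4
  4='cbed' goto e→5
  5='cbede' goto b→6
  6='cbedeb' goto ·  [P0 ends]
  7='a' goto a→8 d→18  [P6 ends]
  8='aa' goto d→9
  9='aad' goto ·  [P1 ends]
  10='b' goto c→11
  11='bc' goto ·  [P2 ends]
  12='e' goto a→17 c→13
  13='ec' goto a→14
  14='eca' goto d→15
  15='ecad' goto d→16
  16='ecadd' goto ·  [P3 ends]
  17='ea' goto ·  [P4 ends]
  18='ad' goto ·  [P5 ends]

BFS fail/out derivation:
  n1('c'): parent n0 fail=0; on 'c' 0 → fail=0;  out ∅∪∅=∅
  n7('a'): parent n0 fail=0; on 'a' 0 → fail=0;  out {6}∪∅={6}
  n10('b'): parent n0 fail=0; on 'b' 0 → fail=0;  out ∅∪∅=∅
  n12('e'): parent n0 fail=0; on 'e' 0 → fail=0;  out ∅∪∅=∅
  n2('cb'): parent n1 fail=0; on 'b' 0 → fail=10;  out ∅∪∅=∅
  n8('aa'): parent n7 fail=0; on 'a' 0 → fail=7;  out ∅∪{6}={6}
  n11('bc'): parent n10 fail=0; on 'c' 0 → fail=1;  out {2}∪∅={2}
  n13('ec'): parent n12 fail=0; on 'c' 0 → fail=1;  out ∅∪∅=∅
  n17('ea'): parent n12 fail=0; on 'a' 0 → fail=7;  out {4}∪{6}={4,6}
  n18('ad'): parent n7 fail=0; on 'd' 0 → fail=0;  out {5}∪∅={5}
  n3('cbe'): parent n2 fail=10; on 'e' 10→0 → fail=12;  out ∅∪∅=∅
  n9('aad'): parent n8 fail=7; on 'd' 7 → fail=18;  out {1}∪{5}={1,5}
  n14('eca'): parent n13 fail=1; on 'a' 1→0 → fail=7;  out ∅∪{6}={6}
  n4('cbed'): parent n3 fail=12; on 'd' 12→0 → fail=0;  out ∅∪∅=∅
  n15('ecad'): parent n14 fail=7; on 'd' 7 → fail=18;  out ∅∪{5}={5}
  n5('cbede'): parent n4 fail=0; on 'e' 0 → fail=12;  out ∅∪∅=∅
  n16('ecadd'): parent n15 fail=18; on 'd' 18→0 → fail=0;  out {3}∪∅={3}
  n6('cbedeb'): parent n5 fail=12; on 'b' 12→0 → fail=10;  out {0}∪∅={0}

Text stream:
[0] read 'c'  n0⇒n1
[1] read 'e'  n1⇒n12 (fail-walked)
[2] read 'a'  n12⇒n17  emit P4@[1:2],P6@[2:2]
[3] read 'a'  n17⇒n8 (fail-walked)  emit P6@[3:3]
[4] read 'd'  n8⇒n9  emit P1@[2:4],P5@[3:4]
[5] read 'a'  n9⇒n7 (fail-walked)  emit P6@[5:5]
[6] read 'a'  n7⇒n8  emit P6@[6:6]
[7] read 'd'  n8⇒n9  emit P1@[5:7],P5@[6:7]
[8] read 'b'  n9⇒n10 (fail-walked)
[9] read 'b'  n10⇒n10 (fail-walked)
[10] read 'c'  n10⇒n11  emit P2@[9:10]
[11] read 'a'  n11⇒n7 (fail-walked)  emit P6@[11:11]
[12] read 'e'  n7⇒n12 (fail-walked)
[13] read 'c'  n12⇒n13
[14] read 'a'  n13⇒n14  emit P6@[14:14]
[15] read 'd'  n14⇒n15  emit P5@[14:15]
[16] read 'd'  n15⇒n16  emit P3@[12:16]
[17] read 'e'  n16⇒n12 (fail-walked)
[18] read 'a'  n12⇒n17  emit P4@[17:18],P6@[18:18]
[19] read 'd'  n17⇒n18 (fail-walked)  emit P5@[18:19]
[20] read 'b'  n18⇒n10 (fail-walked)
[21] read 'b'  n10⇒n10 (fail-walked)
[22] read 'b'  n10⇒n10 (fail-walked)
[23] read 'b'  n10⇒n10 (fail-walked)
[24] read 'c'  n10⇒n11  emit P2@[23:24]
[25] read 'b'  n11⇒n2 (fail-walked)
[26] read 'e'  n2⇒n3
[27] read 'd'  n3⇒n4
[28] read 'e'  n4⇒n5
[29] read 'b'  n5⇒n6  emit P0@[24:29]
[30] read 'b'  n6⇒n10 (fail-walked)
[31] read 'c'  n10⇒n11  emit P2@[30:31]
[32] read 'a'  n11⇒n7 (fail-walked)  emit P6@[32:32]
[33] read 'd'  n7⇒n18  emit P5@[32:33]
[34] read 'b'  n18⇒n10 (fail-walked)
[35] read 'c'  n10⇒n11  emit P2@[34:35]
[36] read 'd'  n11⇒n0 (fail-walked)
[37] read 'a'  n0⇒n7  emit P6@[37:37]
[38] read 'b'  n7⇒n10 (fail-walked)
[39] read 'd'  n10⇒n0 (fail-walked)
[40] read 'c'  n0⇒n1
[41] read 'b'  n1⇒n2
[42] read 'e'  n2⇒n3
[43] read 'd'  n3⇒n4
[44] read 'e'  n4⇒n5
[45] read 'b'  n5⇒n6  emit P0@[40:45]
[46] read 'd'  n6⇒n0 (fail-walked)
[47] read 'c'  n0⇒n1
[48] read 'a'  n1⇒n7 (fail-walked)  emit P6@[48:48]
[49] read 'a'  n7⇒n8  emit P6@[49:49]
[50] read 'a'  n8⇒n8 (fail-walked)  emit P6@[50:50]
[51] read 'c'  n8⇒n1 (fail-walked)
[52] read 'e'  n1⇒n12 (fail-walked)
[53] read 'd'  n12⇒n0 (fail-walked)
[54] read 'c'  n0⇒n1
[55] read 'b'  n1⇒n2
[56] read 'e'  n2⇒n3
[57] read 'd'  n3⇒n4
[58] read 'e'  n4⇒n5
[59] read 'b'  n5⇒n6  emit P0@[54:59]
[60] read 'e'  n6⇒n12 (fail-walked)
[61] read 'd'  n12⇒n0 (fail-walked)
[62] read 'b'  n0⇒n10
[63] read 'a'  n10⇒n7 (fail-walked)  emit P6@[63:63]
[64] read 'e'  n7⇒n12 (fail-walked)
[65] read 'a'  n12⇒n17  emit P4@[64:65],P6@[65:65]
[66] read 'b'  n17⇒n10 (fail-walked)
[67] read 'c'  n10⇒n11  emit P2@[66:67]
[68] read 'c'  n11⇒n1 (fail-walked)
[69] read 'c'  n1⇒n1 (fail-walked)
[70] read 'a'  n1⇒n7 (fail-walked)  emit P6@[70:70]
[71] read 'b'  n7⇒n10 (fail-walked)
[72] read 'c'  n10⇒n11  emit P2@[71:72]
[73] read 'c'  n11⇒n1 (fail-walked)
[74] read 'b'  n1⇒n2
[75] read 'e'  n2⇒n3

All matches (sorted): [[2,4],[2,6],[3,6],[4,1],[4,5],[5,6],[6,6],[7,1],[7,5],[10,2],[11,6],[14,6],[15,5],[16,3],[18,4],[18,6],[19,5],[24,2],[29,0],[31,2],[32,6],[33,5],[35,2],[37,6],[45,0],[48,6],[49,6],[50,6],[59,0],[63,6],[65,4],[65,6],[67,2],[70,6],[72,2]]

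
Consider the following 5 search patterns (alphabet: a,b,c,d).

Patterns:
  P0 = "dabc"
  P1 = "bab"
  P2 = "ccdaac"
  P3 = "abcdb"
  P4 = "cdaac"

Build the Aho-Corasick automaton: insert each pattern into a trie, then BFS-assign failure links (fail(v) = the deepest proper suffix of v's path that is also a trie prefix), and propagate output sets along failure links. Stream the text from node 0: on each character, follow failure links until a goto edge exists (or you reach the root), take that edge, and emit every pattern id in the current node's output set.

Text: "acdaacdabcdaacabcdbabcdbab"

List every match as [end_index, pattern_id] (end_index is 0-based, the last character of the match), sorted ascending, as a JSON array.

Build:
Trie nodes:
  n0 'ε': a→14 b→5 c→8 d→1
  n1 'd': a→2
  n2 'da': b→3
  n3 'dab': c→4
  n4 'dabc': ·  [P0 ends]
  n5 'b': a→6
  n6 'ba': b→7
  n7 'bab': ·  [P1 ends]
  n8 'c': c→9 d→19
  n9 'cc': d→10
  n10 'ccd': a→11
  n11 'ccda': a→12
  n12 'ccdaa': c→13
  n13 'ccdaac': ·  [P2 ends]
  n14 'a': b→15
  n15 'ab': c→16
  n16 'abc': d→17
  n17 'abcd': b→18
  n18 'abcdb': ·  [P3 ends]
  n19 'cd': a→20
  n20 'cda': a→21
  n21 'cdaa': c→22
  n22 'cdaac': ·  [P4 ends]

Failure links (BFS by depth):
  n1('d'): parent n0 fail=0; on 'd' 0 → fail=0;  out ∅∪∅=∅
  n5('b'): parent n0 fail=0; on 'b' 0 → fail=0;  out ∅∪∅=∅
  n8('c'): parent n0 fail=0; on 'c' 0 → fail=0;  out ∅∪∅=∅
  n14('a'): parent n0 fail=0; on 'a' 0 → fail=0;  out ∅∪∅=∅
  n2('da'): parent n1 fail=0; on 'a' 0 → fail=14;  out ∅∪∅=∅
  n6('ba'): parent n5 fail=0; on 'a' 0 → fail=14;  out ∅∪∅=∅
  n9('cc'): parent n8 fail=0; on 'c' 0 → fail=8;  out ∅∪∅=∅
  n15('ab'): parent n14 fail=0; on 'b' 0 → fail=5;  out ∅∪∅=∅
  n19('cd'): parent n8 fail=0; on 'd' 0 → fail=1;  out ∅∪∅=∅
  n3('dab'): parent n2 fail=14; on 'b' 14 → fail=15;  out ∅∪∅=∅
  n7('bab'): parent n6 fail=14; on 'b' 14 → fail=15;  out {1}∪∅={1}
  n10('ccd'): parent n9 fail=8; on 'd' 8 → fail=19;  out ∅∪∅=∅
  n16('abc'): parent n15 fail=5; on 'c' 5→0 → fail=8;  out ∅∪∅=∅
  n20('cda'): parent n19 fail=1; on 'a' 1 → fail=2;  out ∅∪∅=∅
  n4('dabc'): parent n3 fail=15; on 'c' 15 → fail=16;  out {0}∪∅={0}
  n11('ccda'): parent n10 fail=19; on 'a' 19 → fail=20;  out ∅∪∅=∅
  n17('abcd'): parent n16 fail=8; on 'd' 8 → fail=19;  out ∅∪∅=∅
  n21('cdaa'): parent n20 fail=2; on 'a' 2→14→0 → fail=14;  out ∅∪∅=∅
  n12('ccdaa'): parent n11 fail=20; on 'a' 20 → fail=21;  out ∅∪∅=∅
  n18('abcdb'): parent n17 fail=19; on 'b' 19→1→0 → fail=5;  out {3}∪∅={3}
  n22('cdaac'): parent n21 fail=14; on 'c' 14→0 → fail=8;  out {4}∪∅={4}
  n13('ccdaac'): parent n12 fail=21; on 'c' 21 → fail=22;  out {2}∪{4}={2,4}

Run:
[0] read 'a'  n0⇒n14
[1] read 'c'  n14⇒n8 (fail-walked)
[2] read 'd'  n8⇒n19
[3] read 'a'  n19⇒n20
[4] read 'a'  n20⇒n21
[5] read 'c'  n21⇒n22  ** P4@[1:5]
[6] read 'd'  n22⇒n19 (fail-walked)
[7] read 'a'  n19⇒n20
[8] read 'b'  n20⇒n3 (fail-walked)
[9] read 'c'  n3⇒n4  ** P0@[6:9]
[10] read 'd'  n4⇒n17 (fail-walked)
[11] read 'a'  n17⇒n20 (fail-walked)
[12] read 'a'  n20⇒n21
[13] read 'c'  n21⇒n22  ** P4@[9:13]
[14] read 'a'  n22⇒n14 (fail-walked)
[15] read 'b'  n14⇒n15
[16] read 'c'  n15⇒n16
[17] read 'd'  n16⇒n17
[18] read 'b'  n17⇒n18  ** P3@[14:18]
[19] read 'a'  n18⇒n6 (fail-walked)
[20] read 'b'  n6⇒n7  ** P1@[18:20]
[21] read 'c'  n7⇒n16 (fail-walked)
[22] read 'd'  n16⇒n17
[23] read 'b'  n17⇒n18  ** P3@[19:23]
[24] read 'a'  n18⇒n6 (fail-walked)
[25] read 'b'  n6⇒n7  ** P1@[23:25]

Result: [[5,4],[9,0],[13,4],[18,3],[20,1],[23,3],[25,1]]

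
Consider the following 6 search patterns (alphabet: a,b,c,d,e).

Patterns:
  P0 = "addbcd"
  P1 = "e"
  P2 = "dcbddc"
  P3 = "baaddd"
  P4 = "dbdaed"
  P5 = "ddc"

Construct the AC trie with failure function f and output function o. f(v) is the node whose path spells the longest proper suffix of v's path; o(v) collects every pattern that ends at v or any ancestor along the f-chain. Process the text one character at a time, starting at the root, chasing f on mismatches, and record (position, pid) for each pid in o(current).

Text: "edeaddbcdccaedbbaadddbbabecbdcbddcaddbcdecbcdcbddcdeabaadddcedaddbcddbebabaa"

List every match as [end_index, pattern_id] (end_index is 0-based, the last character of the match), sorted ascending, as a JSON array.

Construct AC machine:
Trie nodes:
  n0 'ε': a→1 b→14 d→8 e→7
  n1 'a': d→2
  n2 'ad': d→3
  n3 'add': b→4
  n4 'addb': c→5
  n5 'addbc': d→6
  n6 'addbcd': ·  ←P0
  n7 'e': ·  ←P1
  n8 'd': b→20 c→9 d→25
  n9 'dc': b→10
  n10 'dcb': d→11
  n11 'dcbd': d→12
  n12 'dcbdd': c→13
  n13 'dcbddc': ·  ←P2
  n14 'b': a→15
  n15 'ba': a→16
  n16 'baa': d→17
  n17 'baad': d→18
  n18 'baadd': d→19
  n19 'baaddd': ·  ←P3
  n20 'db': d→21
  n21 'dbd': a→22
  n22 'dbda': e→23
  n23 'dbdae': d→24
  n24 'dbdaed': ·  ←P4
  n25 'dd': c→26
  n26 'ddc': ·  ←P5

Failure links (BFS by depth):
  fail(1) 'a': from fail(0)=0 chase 'a': 0 ⇒ 0;  out=∅∪out(0)=∅
  fail(7) 'e': from fail(0)=0 chase 'e': 0 ⇒ 0;  out={1}∪out(0)={1}
  fail(8) 'd': from fail(0)=0 chase 'd': 0 ⇒ 0;  out=∅∪out(0)=∅
  fail(14) 'b': from fail(0)=0 chase 'b': 0 ⇒ 0;  out=∅∪out(0)=∅
  fail(2) 'ad': from fail(1)=0 chase 'd': 0 ⇒ 8;  out=∅∪out(8)=∅
  fail(9) 'dc': from fail(8)=0 chase 'c': 0 ⇒ 0;  out=∅∪out(0)=∅
  fail(15) 'ba': from fail(14)=0 chase 'a': 0 ⇒ 1;  out=∅∪out(1)=∅
  fail(20) 'db': from fail(8)=0 chase 'b': 0 ⇒ 14;  out=∅∪out(14)=∅
  fail(25) 'dd': from fail(8)=0 chase 'd': 0 ⇒ 8;  out=∅∪out(8)=∅
  fail(3) 'add': from fail(2)=8 chase 'd': 8 ⇒ 25;  out=∅∪out(25)=∅
  fail(10) 'dcb': from fail(9)=0 chase 'b': 0 ⇒ 14;  out=∅∪out(14)=∅
  fail(16) 'baa': from fail(15)=1 chase 'a': 1→0 ⇒ 1;  out=∅∪out(1)=∅
  fail(21) 'dbd': from fail(20)=14 chase 'd': 14→0 ⇒ 8;  out=∅∪out(8)=∅
  fail(26) 'ddc': from fail(25)=8 chase 'c': 8 ⇒ 9;  out={5}∪out(9)={5}
  fail(4) 'addb': from fail(3)=25 chase 'b': 25→8 ⇒ 20;  out=∅∪out(20)=∅
  fail(11) 'dcbd': from fail(10)=14 chase 'd': 14→0 ⇒ 8;  out=∅∪out(8)=∅
  fail(17) 'baad': from fail(16)=1 chase 'd': 1 ⇒ 2;  out=∅∪out(2)=∅
  fail(22) 'dbda': from fail(21)=8 chase 'a': 8→0 ⇒ 1;  out=∅∪out(1)=∅
  fail(5) 'addbc': from fail(4)=20 chase 'c': 20→14→0 ⇒ 0;  out=∅∪out(0)=∅
  fail(12) 'dcbdd': from fail(11)=8 chase 'd': 8 ⇒ 25;  out=∅∪out(25)=∅
  fail(18) 'baadd': from fail(17)=2 chase 'd': 2 ⇒ 3;  out=∅∪out(3)=∅
  fail(23) 'dbdae': from fail(22)=1 chase 'e': 1→0 ⇒ 7;  out=∅∪out(7)={1}
  fail(6) 'addbcd': from fail(5)=0 chase 'd': 0 ⇒ 8;  out={0}∪out(8)={0}
  fail(13) 'dcbddc': from fail(12)=25 chase 'c': 25 ⇒ 26;  out={2}∪out(26)={2,5}
  fail(19) 'baaddd': from fail(18)=3 chase 'd': 3→25→8 ⇒ 25;  out={3}∪out(25)={3}
  fail(24) 'dbdaed': from fail(23)=7 chase 'd': 7→0 ⇒ 8;  out={4}∪out(8)={4}

Run:
i=0 'e': node 0→7  emit P1@[0:0]
i=1 'd': node 7→8 ·f
i=2 'e': node 8→7 ·f  emit P1@[2:2]
i=3 'a': node 7→1 ·f
i=4 'd': node 1→2
i=5 'd': node 2→3
i=6 'b': node 3→4
i=7 'c': node 4→5
i=8 'd': node 5→6  emit P0@[3:8]
i=9 'c': node 6→9 ·f
i=10 'c': node 9→0 ·f
i=11 'a': node 0→1
i=12 'e': node 1→7 ·f  emit P1@[12:12]
i=13 'd': node 7→8 ·f
i=14 'b': node 8→20
i=15 'b': node 20→14 ·f
i=16 'a': node 14→15
i=17 'a': node 15→16
i=18 'd': node 16→17
i=19 'd': node 17→18
i=20 'd': node 18→19  emit P3@[15:20]
i=21 'b': node 19→20 ·f
i=22 'b': node 20→14 ·f
i=23 'a': node 14→15
i=24 'b': node 15→14 ·f
i=25 'e': node 14→7 ·f  emit P1@[25:25]
i=26 'c': node 7→0 ·f
i=27 'b': node 0→14
i=28 'd': node 14→8 ·f
i=29 'c': node 8→9
i=30 'b': node 9→10
i=31 'd': node 10→11
i=32 'd': node 11→12
i=33 'c': node 12→13  emit P2@[28:33],P5@[31:33]
i=34 'a': node 13→1 ·f
i=35 'd': node 1→2
i=36 'd': node 2→3
i=37 'b': node 3→4
i=38 'c': node 4→5
i=39 'd': node 5→6  emit P0@[34:39]
i=40 'e': node 6→7 ·f  emit P1@[40:40]
i=41 'c': node 7→0 ·f
i=42 'b': node 0→14
i=43 'c': node 14→0 ·f
i=44 'd': node 0→8
i=45 'c': node 8→9
i=46 'b': node 9→10
i=47 'd': node 10→11
i=48 'd': node 11→12
i=49 'c': node 12→13  emit P2@[44:49],P5@[47:49]
i=50 'd': node 13→8 ·f
i=51 'e': node 8→7 ·f  emit P1@[51:51]
i=52 'a': node 7→1 ·f
i=53 'b': node 1→14 ·f
i=54 'a': node 14→15
i=55 'a': node 15→16
i=56 'd': node 16→17
i=57 'd': node 17→18
i=58 'd': node 18→19  emit P3@[53:58]
i=59 'c': node 19→26 ·f  emit P5@[57:59]
i=60 'e': node 26→7 ·f  emit P1@[60:60]
i=61 'd': node 7→8 ·f
i=62 'a': node 8→1 ·f
i=63 'd': node 1→2
i=64 'd': node 2→3
i=65 'b': node 3→4
i=66 'c': node 4→5
i=67 'd': node 5→6  emit P0@[62:67]
i=68 'd': node 6→25 ·f
i=69 'b': node 25→20 ·f
i=70 'e': node 20→7 ·f  emit P1@[70:70]
i=71 'b': node 7→14 ·f
i=72 'a': node 14→15
i=73 'b': node 15→14 ·f
i=74 'a': node 14→15
i=75 'a': node 15→16

Matches: [[0,1],[2,1],[8,0],[12,1],[20,3],[25,1],[33,2],[33,5],[39,0],[40,1],[49,2],[49,5],[51,1],[58,3],[59,5],[60,1],[67,0],[70,1]]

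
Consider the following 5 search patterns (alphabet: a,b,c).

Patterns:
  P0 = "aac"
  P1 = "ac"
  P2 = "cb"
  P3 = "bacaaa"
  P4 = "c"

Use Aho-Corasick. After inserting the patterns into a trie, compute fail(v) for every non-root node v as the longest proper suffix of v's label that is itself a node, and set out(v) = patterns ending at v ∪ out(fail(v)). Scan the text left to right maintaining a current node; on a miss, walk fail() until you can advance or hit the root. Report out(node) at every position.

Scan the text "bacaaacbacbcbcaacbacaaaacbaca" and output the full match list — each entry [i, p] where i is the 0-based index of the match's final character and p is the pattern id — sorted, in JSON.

Build:
Trie nodes:
  n0 'ε': a→1 b→7 c→5
  n1 'a': a→2 c→4
  n2 'aa': c→3
  n3 'aac': ·  [P0 ends]
  n4 'ac': ·  [P1 ends]
  n5 'c': b→6  [P4 ends]
  n6 'cb': ·  [P2 ends]
  n7 'b': a→8
  n8 'ba': c→9
  n9 'bac': a→10
  n10 'baca': a→11
  n11 'bacaa': a→12
  n12 'bacaaa': ·  [P3 ends]

BFS fail/out derivation:
  n1('a'): parent n0 fail=0; on 'a' 0 → fail=0;  out ∅∪∅=∅
  n5('c'): parent n0 fail=0; on 'c' 0 → fail=0;  out {4}∪∅={4}
  n7('b'): parent n0 fail=0; on 'b' 0 → fail=0;  out ∅∪∅=∅
  n2('aa'): parent n1 fail=0; on 'a' 0 → fail=1;  out ∅∪∅=∅
  n4('ac'): parent n1 fail=0; on 'c' 0 → fail=5;  out {1}∪{4}={1,4}
  n6('cb'): parent n5 fail=0; on 'b' 0 → fail=7;  out {2}∪∅={2}
  n8('ba'): parent n7 fail=0; on 'a' 0 → fail=1;  out ∅∪∅=∅
  n3('aac'): parent n2 fail=1; on 'c' 1 → fail=4;  out {0}∪{1,4}={0,1,4}
  n9('bac'): parent n8 fail=1; on 'c' 1 → fail=4;  out ∅∪{1,4}={1,4}
  n10('baca'): parent n9 fail=4; on 'a' 4→5→0 → fail=1;  out ∅∪∅=∅
  n11('bacaa'): parent n10 fail=1; on 'a' 1 → fail=2;  out ∅∪∅=∅
  n12('bacaaa'): parent n11 fail=2; on 'a' 2→1 → fail=2;  out {3}∪∅={3}

Text stream:
i=0 'b': node 0→7
i=1 'a': node 7→8
i=2 'c': node 8→9  emit P1@[1:2],P4@[2:2]
i=3 'a': node 9→10
i=4 'a': node 10→11
i=5 'a': node 11→12  emit P3@[0:5]
i=6 'c': node 12→3 (fail-walked)  emit P0@[4:6],P1@[5:6],P4@[6:6]
i=7 'b': node 3→6 (fail-walked)  emit P2@[6:7]
i=8 'a': node 6→8 (fail-walked)
i=9 'c': node 8→9  emit P1@[8:9],P4@[9:9]
i=10 'b': node 9→6 (fail-walked)  emit P2@[9:10]
i=11 'c': node 6→5 (fail-walked)  emit P4@[11:11]
i=12 'b': node 5→6  emit P2@[11:12]
i=13 'c': node 6→5 (fail-walked)  emit P4@[13:13]
i=14 'a': node 5→1 (fail-walked)
i=15 'a': node 1→2
i=16 'c': node 2→3  emit P0@[14:16],P1@[15:16],P4@[16:16]
i=17 'b': node 3→6 (fail-walked)  emit P2@[16:17]
i=18 'a': node 6→8 (fail-walked)
i=19 'c': node 8→9  emit P1@[18:19],P4@[19:19]
i=20 'a': node 9→10
i=21 'a': node 10→11
i=22 'a': node 11→12  emit P3@[17:22]
i=23 'a': node 12→2 (fail-walked)
i=24 'c': node 2→3  emit P0@[22:24],P1@[23:24],P4@[24:24]
i=25 'b': node 3→6 (fail-walked)  emit P2@[24:25]
i=26 'a': node 6→8 (fail-walked)
i=27 'c': node 8→9  emit P1@[26:27],P4@[27:27]
i=28 'a': node 9→10

All matches (sorted): [[2,1],[2,4],[5,3],[6,0],[6,1],[6,4],[7,2],[9,1],[9,4],[10,2],[11,4],[12,2],[13,4],[16,0],[16,1],[16,4],[17,2],[19,1],[19,4],[22,3],[24,0],[24,1],[24,4],[25,2],[27,1],[27,4]]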